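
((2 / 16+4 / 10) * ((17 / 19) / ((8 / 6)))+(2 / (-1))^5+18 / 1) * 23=-954247 / 3040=-313.90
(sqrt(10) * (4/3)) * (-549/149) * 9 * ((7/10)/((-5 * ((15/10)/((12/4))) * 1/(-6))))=-276696 * sqrt(10)/3725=-234.90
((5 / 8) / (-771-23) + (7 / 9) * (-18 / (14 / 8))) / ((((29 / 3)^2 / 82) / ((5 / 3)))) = -11.70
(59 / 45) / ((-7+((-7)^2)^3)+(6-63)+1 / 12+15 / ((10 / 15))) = 0.00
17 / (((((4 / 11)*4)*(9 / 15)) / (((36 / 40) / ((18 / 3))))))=187 / 64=2.92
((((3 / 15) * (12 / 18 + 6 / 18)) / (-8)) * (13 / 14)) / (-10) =13 / 5600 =0.00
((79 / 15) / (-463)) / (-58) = 79 / 402810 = 0.00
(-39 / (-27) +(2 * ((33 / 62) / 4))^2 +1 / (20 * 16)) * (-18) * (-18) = 37821861 / 76880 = 491.96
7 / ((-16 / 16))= -7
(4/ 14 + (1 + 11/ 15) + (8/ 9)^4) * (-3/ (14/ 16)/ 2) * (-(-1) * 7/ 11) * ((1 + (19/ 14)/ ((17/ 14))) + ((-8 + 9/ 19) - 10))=191813264/ 4316895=44.43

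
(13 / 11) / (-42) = -0.03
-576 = -576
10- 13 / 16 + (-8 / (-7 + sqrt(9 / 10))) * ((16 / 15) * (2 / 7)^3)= 1024 * sqrt(10) / 824915 + 10426697 / 1131312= 9.22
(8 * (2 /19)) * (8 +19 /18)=1304 /171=7.63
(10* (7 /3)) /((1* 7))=10 /3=3.33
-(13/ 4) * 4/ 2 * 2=-13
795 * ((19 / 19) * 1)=795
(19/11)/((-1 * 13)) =-19/143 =-0.13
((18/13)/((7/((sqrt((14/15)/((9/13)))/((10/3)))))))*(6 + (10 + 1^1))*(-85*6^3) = -187272*sqrt(2730)/455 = -21505.16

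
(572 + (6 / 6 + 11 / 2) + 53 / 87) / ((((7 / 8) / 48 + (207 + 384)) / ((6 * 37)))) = 217.53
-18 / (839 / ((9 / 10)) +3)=-162 / 8417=-0.02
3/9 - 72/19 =-197/57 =-3.46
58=58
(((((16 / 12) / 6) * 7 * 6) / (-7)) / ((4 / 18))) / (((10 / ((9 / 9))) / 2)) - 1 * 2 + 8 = 24 / 5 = 4.80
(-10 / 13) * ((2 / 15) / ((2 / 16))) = -32 / 39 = -0.82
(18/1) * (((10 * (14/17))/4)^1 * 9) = 5670/17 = 333.53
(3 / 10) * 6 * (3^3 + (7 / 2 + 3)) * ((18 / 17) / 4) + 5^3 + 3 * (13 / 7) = 348749 / 2380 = 146.53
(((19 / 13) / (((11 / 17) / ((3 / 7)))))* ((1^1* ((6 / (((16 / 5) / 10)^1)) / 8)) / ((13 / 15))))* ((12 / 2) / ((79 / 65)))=16351875 / 1265264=12.92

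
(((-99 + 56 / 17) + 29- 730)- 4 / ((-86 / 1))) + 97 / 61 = -35452931 / 44591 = -795.07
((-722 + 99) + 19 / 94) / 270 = -2.31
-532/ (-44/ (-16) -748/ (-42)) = -44688/ 1727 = -25.88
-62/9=-6.89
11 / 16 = 0.69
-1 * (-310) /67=310 /67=4.63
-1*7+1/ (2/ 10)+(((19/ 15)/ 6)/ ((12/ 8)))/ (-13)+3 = 1736/ 1755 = 0.99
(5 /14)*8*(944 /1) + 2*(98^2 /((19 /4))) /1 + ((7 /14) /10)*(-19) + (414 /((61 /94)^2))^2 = 35843621292040433 /36829937060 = 973219.73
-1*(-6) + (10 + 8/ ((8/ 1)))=17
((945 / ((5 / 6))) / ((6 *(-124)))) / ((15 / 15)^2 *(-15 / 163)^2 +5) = -717363 / 2357240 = -0.30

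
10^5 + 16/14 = 700008/7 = 100001.14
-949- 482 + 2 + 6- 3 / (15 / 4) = -1423.80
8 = 8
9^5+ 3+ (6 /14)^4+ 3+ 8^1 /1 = 141810344 /2401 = 59063.03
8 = 8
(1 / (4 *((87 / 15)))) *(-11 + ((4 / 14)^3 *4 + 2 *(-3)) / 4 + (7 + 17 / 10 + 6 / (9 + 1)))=-1362 / 9947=-0.14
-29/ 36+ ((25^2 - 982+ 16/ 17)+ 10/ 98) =-10698589/ 29988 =-356.76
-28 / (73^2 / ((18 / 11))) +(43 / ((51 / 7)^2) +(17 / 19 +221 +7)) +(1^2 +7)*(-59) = -701927992510 / 2896892361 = -242.30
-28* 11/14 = -22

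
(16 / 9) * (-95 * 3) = -1520 / 3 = -506.67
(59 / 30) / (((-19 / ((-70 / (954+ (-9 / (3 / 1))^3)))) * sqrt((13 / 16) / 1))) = 1652 * sqrt(13) / 686907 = 0.01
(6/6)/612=0.00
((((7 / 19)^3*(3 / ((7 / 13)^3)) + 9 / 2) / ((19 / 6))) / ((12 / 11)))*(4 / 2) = 824043 / 260642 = 3.16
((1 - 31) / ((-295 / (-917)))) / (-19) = 5502 / 1121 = 4.91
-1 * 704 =-704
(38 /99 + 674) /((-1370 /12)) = -133528 /22605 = -5.91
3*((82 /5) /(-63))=-82 /105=-0.78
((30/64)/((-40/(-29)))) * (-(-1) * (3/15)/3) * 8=29/160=0.18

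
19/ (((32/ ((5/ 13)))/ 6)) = 285/ 208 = 1.37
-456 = -456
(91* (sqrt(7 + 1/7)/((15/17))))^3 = 151114054* sqrt(14)/27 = 20941370.98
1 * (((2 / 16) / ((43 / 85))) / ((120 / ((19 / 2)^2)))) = 0.19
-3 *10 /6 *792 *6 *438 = -10406880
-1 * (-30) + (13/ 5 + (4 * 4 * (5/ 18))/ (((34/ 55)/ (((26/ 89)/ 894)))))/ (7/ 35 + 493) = 450380589907/ 15010046334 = 30.01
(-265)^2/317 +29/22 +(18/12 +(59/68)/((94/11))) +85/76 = 95525650703/423489176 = 225.57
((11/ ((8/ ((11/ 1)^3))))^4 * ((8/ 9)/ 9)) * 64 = 45949729863572161/ 648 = 70910076949957.04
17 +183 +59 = 259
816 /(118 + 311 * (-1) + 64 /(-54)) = -22032 /5243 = -4.20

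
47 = 47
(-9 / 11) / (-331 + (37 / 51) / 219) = 100521 / 40665922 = 0.00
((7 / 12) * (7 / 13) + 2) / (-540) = -361 / 84240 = -0.00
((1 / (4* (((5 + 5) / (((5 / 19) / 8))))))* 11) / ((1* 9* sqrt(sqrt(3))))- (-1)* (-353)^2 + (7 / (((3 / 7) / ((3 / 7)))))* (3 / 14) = 11* 3^(3 / 4) / 32832 + 249221 / 2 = 124610.50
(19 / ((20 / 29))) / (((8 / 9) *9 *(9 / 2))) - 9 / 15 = 119 / 720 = 0.17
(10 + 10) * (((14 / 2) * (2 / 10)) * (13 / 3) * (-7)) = -2548 / 3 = -849.33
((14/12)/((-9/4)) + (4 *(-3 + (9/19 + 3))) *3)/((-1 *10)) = -265/513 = -0.52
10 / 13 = 0.77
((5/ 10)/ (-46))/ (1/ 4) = -1/ 23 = -0.04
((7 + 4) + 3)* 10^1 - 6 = 134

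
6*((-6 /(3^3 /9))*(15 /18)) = -10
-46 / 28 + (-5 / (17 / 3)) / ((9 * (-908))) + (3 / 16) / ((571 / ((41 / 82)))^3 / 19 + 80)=-186610099906553 / 113596222459776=-1.64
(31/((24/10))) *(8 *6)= 620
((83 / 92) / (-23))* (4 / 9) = -83 / 4761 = -0.02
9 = 9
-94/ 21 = -4.48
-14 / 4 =-7 / 2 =-3.50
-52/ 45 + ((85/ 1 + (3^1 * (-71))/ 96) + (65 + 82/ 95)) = 807059/ 5472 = 147.49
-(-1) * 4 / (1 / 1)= 4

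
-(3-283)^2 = -78400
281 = 281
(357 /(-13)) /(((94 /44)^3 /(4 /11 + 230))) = -875689584 /1349699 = -648.80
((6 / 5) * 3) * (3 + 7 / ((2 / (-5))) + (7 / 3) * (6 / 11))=-2619 / 55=-47.62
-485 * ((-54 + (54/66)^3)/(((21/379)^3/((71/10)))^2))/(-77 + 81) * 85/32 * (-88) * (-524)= 8504024996987911905638851465/6149748528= 1382824835563408245.05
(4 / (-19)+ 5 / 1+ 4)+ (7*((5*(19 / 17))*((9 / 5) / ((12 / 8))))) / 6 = 5366 / 323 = 16.61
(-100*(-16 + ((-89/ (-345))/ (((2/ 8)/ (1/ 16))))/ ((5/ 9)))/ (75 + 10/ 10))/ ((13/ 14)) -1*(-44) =755659/ 11362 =66.51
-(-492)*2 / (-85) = -984 / 85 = -11.58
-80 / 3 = -26.67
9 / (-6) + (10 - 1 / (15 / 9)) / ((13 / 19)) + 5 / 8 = 6689 / 520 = 12.86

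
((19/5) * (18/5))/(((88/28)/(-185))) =-44289/55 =-805.25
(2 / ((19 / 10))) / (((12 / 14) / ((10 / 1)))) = 700 / 57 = 12.28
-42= -42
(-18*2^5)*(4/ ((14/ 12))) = -13824/ 7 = -1974.86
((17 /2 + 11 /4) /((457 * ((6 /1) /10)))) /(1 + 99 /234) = 975 /33818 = 0.03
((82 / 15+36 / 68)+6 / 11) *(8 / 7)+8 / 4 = 186062 / 19635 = 9.48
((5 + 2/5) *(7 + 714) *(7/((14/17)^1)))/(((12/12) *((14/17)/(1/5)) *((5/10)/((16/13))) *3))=2143224/325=6594.54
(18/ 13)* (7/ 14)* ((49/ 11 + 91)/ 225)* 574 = 24108/ 143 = 168.59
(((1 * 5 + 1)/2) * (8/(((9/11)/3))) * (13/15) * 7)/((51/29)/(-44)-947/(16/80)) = -10218208/90628665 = -0.11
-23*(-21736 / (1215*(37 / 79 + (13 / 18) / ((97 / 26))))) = 957737066 / 1540755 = 621.60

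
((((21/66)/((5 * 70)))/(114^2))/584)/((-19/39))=-13/52874659200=-0.00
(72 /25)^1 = 72 /25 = 2.88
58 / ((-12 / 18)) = -87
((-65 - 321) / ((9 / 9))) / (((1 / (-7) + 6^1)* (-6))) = 1351 / 123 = 10.98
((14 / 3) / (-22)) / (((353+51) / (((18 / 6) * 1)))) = -7 / 4444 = -0.00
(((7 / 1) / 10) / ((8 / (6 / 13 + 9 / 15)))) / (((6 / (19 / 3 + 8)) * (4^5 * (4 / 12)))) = 6923 / 10649600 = 0.00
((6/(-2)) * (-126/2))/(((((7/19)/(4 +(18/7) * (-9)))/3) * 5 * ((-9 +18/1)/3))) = -68742/35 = -1964.06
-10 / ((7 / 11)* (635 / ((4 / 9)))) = -88 / 8001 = -0.01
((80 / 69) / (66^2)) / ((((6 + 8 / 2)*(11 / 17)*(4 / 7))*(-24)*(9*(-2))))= 119 / 714140064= 0.00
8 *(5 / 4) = 10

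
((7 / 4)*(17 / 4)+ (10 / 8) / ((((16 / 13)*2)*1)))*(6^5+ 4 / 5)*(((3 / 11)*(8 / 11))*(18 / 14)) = 266928939 / 16940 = 15757.32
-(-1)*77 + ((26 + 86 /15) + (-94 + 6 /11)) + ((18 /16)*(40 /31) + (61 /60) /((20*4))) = 27405121 /1636800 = 16.74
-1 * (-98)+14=112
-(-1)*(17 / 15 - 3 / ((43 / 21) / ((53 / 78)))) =2311 / 16770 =0.14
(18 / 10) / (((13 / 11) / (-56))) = -5544 / 65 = -85.29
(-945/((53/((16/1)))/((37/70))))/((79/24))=-45.81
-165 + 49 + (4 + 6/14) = -781/7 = -111.57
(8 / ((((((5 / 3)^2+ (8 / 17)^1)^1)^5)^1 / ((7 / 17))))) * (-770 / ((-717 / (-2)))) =-2893341163680 / 147905309506927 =-0.02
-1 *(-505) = 505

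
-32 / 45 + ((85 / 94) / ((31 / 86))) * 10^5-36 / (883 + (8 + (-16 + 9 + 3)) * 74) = 250857.19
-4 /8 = -1 /2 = -0.50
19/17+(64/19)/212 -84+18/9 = -1384353/17119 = -80.87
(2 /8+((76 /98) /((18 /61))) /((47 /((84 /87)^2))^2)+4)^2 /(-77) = -57170179822147680559441 /243596554737732603448272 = -0.23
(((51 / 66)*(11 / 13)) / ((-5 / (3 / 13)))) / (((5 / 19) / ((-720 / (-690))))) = -11628 / 97175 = -0.12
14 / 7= 2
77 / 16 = 4.81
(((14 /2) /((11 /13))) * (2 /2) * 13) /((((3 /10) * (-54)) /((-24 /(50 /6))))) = 9464 /495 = 19.12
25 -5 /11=270 /11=24.55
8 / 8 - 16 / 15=-1 / 15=-0.07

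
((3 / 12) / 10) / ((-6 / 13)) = -13 / 240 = -0.05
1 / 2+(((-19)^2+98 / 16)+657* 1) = 8197 / 8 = 1024.62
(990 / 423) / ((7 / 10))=1100 / 329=3.34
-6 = -6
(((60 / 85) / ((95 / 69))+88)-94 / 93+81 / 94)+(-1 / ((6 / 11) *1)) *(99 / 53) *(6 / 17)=65215591153 / 748271490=87.15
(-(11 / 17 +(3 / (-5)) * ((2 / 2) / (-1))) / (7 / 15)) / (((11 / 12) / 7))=-3816 / 187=-20.41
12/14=6/7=0.86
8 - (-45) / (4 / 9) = 437 / 4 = 109.25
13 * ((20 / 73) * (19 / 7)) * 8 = 39520 / 511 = 77.34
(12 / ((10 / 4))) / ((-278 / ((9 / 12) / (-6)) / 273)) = 819 / 1390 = 0.59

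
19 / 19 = 1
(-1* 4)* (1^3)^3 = -4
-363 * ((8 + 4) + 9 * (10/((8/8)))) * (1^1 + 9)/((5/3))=-222156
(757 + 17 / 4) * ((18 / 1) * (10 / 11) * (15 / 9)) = 228375 / 11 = 20761.36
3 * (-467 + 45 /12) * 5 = -6948.75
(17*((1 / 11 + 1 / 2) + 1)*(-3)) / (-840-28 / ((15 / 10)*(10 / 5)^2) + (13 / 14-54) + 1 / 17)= 637245 / 7050373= 0.09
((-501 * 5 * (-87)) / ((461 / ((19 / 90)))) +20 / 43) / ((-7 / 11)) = -43726881 / 277522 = -157.56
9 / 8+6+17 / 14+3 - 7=243 / 56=4.34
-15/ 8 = -1.88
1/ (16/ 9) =9/ 16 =0.56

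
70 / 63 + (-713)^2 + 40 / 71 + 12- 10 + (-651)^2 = 595658978 / 639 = 932173.67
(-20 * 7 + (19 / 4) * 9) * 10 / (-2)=1945 / 4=486.25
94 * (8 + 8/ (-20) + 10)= 8272/ 5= 1654.40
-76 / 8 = -19 / 2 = -9.50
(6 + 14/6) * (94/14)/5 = 235/21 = 11.19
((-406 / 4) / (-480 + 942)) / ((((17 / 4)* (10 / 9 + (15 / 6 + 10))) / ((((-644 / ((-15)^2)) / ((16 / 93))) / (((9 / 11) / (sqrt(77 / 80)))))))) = 20677* sqrt(385) / 5355000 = 0.08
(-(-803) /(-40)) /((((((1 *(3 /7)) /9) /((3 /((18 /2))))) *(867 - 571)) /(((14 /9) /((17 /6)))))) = -39347 /150960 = -0.26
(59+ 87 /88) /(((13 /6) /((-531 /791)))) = -8409447 /452452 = -18.59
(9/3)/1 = 3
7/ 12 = 0.58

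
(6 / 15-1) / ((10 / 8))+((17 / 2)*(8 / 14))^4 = 556.09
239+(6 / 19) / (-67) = 304241 / 1273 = 239.00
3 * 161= 483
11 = 11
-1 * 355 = -355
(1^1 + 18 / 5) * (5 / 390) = 23 / 390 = 0.06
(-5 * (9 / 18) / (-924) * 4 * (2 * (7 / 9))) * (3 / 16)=5 / 1584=0.00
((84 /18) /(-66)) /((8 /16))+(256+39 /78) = 50759 /198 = 256.36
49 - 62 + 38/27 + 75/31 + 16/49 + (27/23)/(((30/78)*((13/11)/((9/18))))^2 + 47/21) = -62169436939/7345469313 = -8.46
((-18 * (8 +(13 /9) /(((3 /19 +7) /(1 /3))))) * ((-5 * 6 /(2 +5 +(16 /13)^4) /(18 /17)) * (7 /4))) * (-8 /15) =-538403411 /1303182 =-413.15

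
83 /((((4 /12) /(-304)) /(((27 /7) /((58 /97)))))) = -99123912 /203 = -488295.13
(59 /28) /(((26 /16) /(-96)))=-124.48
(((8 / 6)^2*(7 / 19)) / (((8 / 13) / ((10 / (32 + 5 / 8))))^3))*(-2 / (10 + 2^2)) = -35152000 / 3040308351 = -0.01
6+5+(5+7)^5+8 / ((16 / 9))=497695 / 2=248847.50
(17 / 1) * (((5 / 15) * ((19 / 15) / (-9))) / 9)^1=-323 / 3645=-0.09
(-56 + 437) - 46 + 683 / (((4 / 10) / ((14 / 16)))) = 29265 / 16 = 1829.06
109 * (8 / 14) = 436 / 7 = 62.29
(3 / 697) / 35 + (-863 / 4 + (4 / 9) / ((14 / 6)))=-63102859 / 292740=-215.56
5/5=1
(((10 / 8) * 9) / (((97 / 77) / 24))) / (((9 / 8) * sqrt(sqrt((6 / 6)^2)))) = 18480 / 97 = 190.52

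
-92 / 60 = -23 / 15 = -1.53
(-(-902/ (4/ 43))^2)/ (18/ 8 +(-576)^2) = -376088449/ 1327113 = -283.39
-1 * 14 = -14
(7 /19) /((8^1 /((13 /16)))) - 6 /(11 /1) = -13591 /26752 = -0.51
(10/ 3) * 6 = 20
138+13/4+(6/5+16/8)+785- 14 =18309/20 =915.45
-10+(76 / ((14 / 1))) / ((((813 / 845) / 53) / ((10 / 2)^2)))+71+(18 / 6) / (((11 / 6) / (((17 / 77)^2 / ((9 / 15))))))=399640207327 / 53023047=7537.10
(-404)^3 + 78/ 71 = -4681687666/ 71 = -65939262.90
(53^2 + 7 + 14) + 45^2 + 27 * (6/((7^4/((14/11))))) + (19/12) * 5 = 220177303/45276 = 4863.00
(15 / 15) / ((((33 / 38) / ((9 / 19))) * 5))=6 / 55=0.11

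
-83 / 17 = -4.88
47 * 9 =423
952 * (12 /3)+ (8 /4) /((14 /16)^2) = 186720 /49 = 3810.61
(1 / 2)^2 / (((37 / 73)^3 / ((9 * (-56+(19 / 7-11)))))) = -787759425 / 709142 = -1110.86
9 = 9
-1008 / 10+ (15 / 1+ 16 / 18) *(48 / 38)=-23008 / 285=-80.73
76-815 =-739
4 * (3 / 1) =12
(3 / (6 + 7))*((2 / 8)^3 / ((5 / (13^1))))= 3 / 320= 0.01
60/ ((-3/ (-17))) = 340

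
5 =5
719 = 719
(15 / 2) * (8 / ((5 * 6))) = 2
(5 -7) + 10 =8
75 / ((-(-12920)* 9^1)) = 0.00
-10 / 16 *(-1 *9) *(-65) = -2925 / 8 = -365.62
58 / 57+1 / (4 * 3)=251 / 228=1.10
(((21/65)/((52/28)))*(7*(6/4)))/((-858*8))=-1029/3866720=-0.00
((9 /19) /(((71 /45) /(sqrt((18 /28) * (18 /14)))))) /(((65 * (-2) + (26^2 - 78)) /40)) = 2025 * sqrt(2) /122759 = 0.02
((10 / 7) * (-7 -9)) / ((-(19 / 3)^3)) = 4320 / 48013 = 0.09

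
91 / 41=2.22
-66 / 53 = -1.25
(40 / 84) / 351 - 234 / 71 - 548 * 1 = -288514972 / 523341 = -551.29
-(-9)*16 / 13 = 144 / 13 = 11.08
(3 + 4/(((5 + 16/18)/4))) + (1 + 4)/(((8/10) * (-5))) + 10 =3067/212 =14.47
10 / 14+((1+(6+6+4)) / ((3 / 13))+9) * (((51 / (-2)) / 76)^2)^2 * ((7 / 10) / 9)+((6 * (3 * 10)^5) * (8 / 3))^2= 706049122015641603716822797 / 4670704640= 151165440000000000.80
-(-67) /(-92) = -67 /92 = -0.73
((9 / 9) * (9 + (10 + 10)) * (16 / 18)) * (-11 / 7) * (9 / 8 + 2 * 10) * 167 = -9003137 / 63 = -142906.94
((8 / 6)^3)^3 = 262144 / 19683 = 13.32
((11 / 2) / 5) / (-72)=-11 / 720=-0.02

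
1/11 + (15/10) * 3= 101/22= 4.59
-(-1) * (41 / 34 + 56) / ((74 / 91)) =176995 / 2516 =70.35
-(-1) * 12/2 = 6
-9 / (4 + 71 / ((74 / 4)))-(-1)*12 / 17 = -2181 / 4930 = -0.44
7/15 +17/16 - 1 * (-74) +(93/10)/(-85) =1538563/20400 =75.42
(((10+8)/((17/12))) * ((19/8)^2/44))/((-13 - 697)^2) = 9747/3016534400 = 0.00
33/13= 2.54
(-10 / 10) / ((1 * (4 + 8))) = -1 / 12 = -0.08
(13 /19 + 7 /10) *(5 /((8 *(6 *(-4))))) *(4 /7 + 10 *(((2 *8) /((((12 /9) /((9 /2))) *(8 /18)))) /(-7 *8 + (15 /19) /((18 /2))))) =124145731 /162766464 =0.76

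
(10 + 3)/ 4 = 13/ 4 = 3.25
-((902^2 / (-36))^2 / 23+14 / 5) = -206859860087 / 9315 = -22207177.68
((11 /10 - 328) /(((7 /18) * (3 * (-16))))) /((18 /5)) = 467 /96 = 4.86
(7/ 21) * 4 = 4/ 3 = 1.33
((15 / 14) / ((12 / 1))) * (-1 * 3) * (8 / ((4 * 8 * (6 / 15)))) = -75 / 448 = -0.17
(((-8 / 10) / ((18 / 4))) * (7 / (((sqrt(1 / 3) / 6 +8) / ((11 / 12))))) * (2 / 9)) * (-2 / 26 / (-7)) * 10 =-2816 / 808587 +176 * sqrt(3) / 7277283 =-0.00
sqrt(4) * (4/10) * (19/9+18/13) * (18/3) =3272/195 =16.78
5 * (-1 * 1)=-5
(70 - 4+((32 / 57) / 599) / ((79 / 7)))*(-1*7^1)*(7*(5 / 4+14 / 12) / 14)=-558.25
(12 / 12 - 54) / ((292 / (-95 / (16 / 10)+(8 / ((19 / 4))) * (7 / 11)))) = 10.58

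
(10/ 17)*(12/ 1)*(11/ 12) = 110/ 17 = 6.47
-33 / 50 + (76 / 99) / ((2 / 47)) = 86033 / 4950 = 17.38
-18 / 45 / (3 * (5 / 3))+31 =773 / 25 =30.92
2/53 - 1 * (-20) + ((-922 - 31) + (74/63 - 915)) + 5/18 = -4110331/2226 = -1846.51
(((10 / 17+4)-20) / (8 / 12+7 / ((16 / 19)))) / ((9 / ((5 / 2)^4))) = -163750 / 21981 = -7.45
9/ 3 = 3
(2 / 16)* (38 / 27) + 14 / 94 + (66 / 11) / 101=197005 / 512676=0.38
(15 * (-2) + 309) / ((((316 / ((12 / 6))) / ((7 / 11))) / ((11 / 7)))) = 279 / 158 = 1.77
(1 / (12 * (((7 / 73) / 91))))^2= 900601 / 144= 6254.17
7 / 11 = 0.64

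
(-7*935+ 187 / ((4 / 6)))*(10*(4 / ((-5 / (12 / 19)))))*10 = 6013920 / 19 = 316522.11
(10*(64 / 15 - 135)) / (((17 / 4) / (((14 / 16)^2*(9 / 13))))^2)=-127125747 / 6251648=-20.33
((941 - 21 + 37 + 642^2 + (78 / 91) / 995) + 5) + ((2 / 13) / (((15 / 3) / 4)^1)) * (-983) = 37395539196 / 90545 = 413005.02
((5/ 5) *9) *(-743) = -6687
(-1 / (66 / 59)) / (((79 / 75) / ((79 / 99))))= -1475 / 2178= -0.68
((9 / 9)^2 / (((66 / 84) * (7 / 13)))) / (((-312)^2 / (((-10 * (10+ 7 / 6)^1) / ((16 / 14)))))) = -2345 / 988416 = -0.00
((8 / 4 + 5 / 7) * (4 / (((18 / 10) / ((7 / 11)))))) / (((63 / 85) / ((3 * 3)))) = 46.61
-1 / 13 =-0.08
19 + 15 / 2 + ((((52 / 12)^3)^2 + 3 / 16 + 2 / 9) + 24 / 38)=1473453529 / 221616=6648.68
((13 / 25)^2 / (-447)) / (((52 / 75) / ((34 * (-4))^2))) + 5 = -41487 / 3725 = -11.14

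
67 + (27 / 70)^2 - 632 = -2767771 / 4900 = -564.85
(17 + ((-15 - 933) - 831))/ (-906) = 881/ 453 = 1.94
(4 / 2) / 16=1 / 8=0.12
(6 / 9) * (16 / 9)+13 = 383 / 27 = 14.19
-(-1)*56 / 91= 8 / 13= 0.62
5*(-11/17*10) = -32.35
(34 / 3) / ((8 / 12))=17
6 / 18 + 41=124 / 3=41.33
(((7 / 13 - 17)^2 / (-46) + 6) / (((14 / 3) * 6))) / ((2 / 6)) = 318 / 27209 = 0.01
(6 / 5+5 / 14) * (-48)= -2616 / 35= -74.74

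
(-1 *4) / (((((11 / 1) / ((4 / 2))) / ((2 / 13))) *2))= -8 / 143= -0.06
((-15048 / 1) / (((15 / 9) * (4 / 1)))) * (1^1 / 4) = -5643 / 10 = -564.30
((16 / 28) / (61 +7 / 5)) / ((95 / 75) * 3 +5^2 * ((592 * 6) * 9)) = 25 / 2181826374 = 0.00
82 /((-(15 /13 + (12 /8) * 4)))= -1066 /93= -11.46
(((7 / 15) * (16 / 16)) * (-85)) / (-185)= 119 / 555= 0.21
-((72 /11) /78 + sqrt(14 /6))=-sqrt(21) /3 - 12 /143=-1.61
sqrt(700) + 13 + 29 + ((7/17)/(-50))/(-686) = 10 * sqrt(7) + 3498601/83300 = 68.46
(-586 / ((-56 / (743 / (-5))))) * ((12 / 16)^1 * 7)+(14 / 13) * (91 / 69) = -45055853 / 5520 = -8162.29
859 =859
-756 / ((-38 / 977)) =369306 / 19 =19437.16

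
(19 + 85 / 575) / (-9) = -734 / 345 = -2.13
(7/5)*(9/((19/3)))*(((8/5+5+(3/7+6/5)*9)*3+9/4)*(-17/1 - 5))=-2745171/950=-2889.65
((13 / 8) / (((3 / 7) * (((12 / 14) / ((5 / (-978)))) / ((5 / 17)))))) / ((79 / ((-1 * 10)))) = 79625 / 94568688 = 0.00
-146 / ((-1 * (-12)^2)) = 73 / 72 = 1.01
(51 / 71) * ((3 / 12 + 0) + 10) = 2091 / 284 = 7.36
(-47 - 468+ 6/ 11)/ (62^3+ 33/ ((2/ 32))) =-5659/ 2627416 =-0.00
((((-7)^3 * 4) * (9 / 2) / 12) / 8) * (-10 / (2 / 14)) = 36015 / 8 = 4501.88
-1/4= -0.25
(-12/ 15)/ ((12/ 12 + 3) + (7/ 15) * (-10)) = 6/ 5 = 1.20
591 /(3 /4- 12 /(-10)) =3940 /13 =303.08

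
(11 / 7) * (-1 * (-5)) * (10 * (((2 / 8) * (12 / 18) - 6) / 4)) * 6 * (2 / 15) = -91.67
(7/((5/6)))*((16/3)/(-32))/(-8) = 7/40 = 0.18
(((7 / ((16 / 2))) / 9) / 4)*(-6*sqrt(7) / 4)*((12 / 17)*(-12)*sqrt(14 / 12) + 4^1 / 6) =-7*sqrt(7) / 288 + 49*sqrt(6) / 136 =0.82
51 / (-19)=-51 / 19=-2.68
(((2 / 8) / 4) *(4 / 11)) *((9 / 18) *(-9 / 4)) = -9 / 352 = -0.03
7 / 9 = 0.78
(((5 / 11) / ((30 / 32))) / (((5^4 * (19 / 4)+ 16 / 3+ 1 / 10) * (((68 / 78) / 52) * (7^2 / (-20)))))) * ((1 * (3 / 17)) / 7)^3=-13478400 / 211960143284659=-0.00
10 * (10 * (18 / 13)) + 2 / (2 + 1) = 5426 / 39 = 139.13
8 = 8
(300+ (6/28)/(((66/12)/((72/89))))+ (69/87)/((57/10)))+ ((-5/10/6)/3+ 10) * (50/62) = 1298814595861/4214019348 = 308.21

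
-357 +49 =-308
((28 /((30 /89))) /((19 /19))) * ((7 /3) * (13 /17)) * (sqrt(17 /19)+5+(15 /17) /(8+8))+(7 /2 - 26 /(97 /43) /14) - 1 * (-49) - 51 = 113386 * sqrt(323) /14535+10595561701 /14128632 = 890.13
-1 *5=-5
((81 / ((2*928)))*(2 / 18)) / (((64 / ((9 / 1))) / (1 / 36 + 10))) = 3249 / 475136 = 0.01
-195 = -195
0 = 0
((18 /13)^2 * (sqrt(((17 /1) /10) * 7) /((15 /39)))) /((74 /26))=6.04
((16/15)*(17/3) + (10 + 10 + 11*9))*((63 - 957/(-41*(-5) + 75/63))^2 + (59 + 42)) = 369960569995423/843700500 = 438497.51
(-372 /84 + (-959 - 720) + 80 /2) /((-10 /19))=109288 /35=3122.51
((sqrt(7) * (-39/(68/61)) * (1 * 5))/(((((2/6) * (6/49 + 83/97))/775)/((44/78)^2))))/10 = -27188467075 * sqrt(7)/2054858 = -35006.76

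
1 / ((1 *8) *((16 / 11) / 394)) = 2167 / 64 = 33.86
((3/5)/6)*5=1/2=0.50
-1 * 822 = -822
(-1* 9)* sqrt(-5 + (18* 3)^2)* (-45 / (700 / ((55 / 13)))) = 891* sqrt(2911) / 364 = 132.07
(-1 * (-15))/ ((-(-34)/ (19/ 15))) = 19/ 34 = 0.56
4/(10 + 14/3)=3/11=0.27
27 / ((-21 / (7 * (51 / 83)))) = -459 / 83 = -5.53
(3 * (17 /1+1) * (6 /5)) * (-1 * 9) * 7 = -20412 /5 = -4082.40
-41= -41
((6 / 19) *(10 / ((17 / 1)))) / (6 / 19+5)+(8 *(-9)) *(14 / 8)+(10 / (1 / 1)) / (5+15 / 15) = -640261 / 5151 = -124.30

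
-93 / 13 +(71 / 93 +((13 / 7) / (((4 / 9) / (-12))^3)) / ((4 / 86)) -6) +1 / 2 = -6651291415 / 8463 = -785925.96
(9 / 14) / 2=9 / 28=0.32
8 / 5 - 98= -482 / 5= -96.40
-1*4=-4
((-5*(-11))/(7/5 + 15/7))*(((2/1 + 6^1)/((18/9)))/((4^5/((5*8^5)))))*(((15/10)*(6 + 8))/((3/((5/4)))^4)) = 6288.74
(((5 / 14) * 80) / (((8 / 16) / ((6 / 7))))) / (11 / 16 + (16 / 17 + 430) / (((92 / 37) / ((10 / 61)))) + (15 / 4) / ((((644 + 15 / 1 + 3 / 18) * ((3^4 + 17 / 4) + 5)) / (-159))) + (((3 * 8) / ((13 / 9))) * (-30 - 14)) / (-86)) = 1.30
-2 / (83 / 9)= -18 / 83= -0.22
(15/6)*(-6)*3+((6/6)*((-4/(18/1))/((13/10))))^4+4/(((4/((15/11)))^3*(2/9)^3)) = -30.56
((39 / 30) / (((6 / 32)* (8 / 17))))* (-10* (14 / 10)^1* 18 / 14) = -1326 / 5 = -265.20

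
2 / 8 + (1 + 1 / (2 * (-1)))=3 / 4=0.75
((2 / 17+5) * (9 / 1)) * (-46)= -36018 / 17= -2118.71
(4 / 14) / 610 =1 / 2135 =0.00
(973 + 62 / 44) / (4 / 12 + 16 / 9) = 192933 / 418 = 461.56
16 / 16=1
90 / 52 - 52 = -1307 / 26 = -50.27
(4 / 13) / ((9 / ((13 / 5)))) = 4 / 45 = 0.09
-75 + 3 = -72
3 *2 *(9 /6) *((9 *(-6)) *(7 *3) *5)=-51030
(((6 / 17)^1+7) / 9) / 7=125 / 1071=0.12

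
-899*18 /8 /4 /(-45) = 899 /80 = 11.24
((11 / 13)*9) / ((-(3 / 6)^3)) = -792 / 13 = -60.92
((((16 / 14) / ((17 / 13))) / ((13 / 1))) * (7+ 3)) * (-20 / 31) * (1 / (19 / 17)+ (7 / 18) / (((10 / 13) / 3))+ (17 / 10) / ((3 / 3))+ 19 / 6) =-663760 / 210273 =-3.16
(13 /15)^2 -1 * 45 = -9956 /225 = -44.25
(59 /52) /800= 59 /41600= 0.00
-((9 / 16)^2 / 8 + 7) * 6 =-43251 / 1024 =-42.24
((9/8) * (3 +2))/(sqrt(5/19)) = 9 * sqrt(95)/8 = 10.97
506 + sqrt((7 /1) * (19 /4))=sqrt(133) /2 + 506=511.77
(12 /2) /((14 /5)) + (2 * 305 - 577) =35.14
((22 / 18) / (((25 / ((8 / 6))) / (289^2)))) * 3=3674924 / 225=16333.00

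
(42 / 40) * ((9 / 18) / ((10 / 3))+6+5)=4683 / 400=11.71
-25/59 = -0.42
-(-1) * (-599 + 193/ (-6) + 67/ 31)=-629.01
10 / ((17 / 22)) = 220 / 17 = 12.94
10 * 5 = 50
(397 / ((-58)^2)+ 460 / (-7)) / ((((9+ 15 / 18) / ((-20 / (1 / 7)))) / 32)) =1482874560 / 49619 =29885.22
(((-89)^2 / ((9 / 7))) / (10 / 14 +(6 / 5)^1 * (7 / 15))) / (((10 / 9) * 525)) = 8.29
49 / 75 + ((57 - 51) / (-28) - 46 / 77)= -1829 / 11550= -0.16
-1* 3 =-3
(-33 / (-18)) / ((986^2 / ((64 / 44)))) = 2 / 729147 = 0.00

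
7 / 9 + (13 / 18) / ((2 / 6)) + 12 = 269 / 18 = 14.94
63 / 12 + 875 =880.25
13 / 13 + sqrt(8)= 1 + 2*sqrt(2)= 3.83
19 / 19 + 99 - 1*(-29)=129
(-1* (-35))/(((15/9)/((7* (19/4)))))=2793/4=698.25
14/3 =4.67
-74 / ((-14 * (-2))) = -37 / 14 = -2.64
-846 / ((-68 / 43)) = 18189 / 34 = 534.97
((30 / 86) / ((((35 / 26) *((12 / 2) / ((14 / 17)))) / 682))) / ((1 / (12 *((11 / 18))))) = 390104 / 2193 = 177.89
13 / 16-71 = -1123 / 16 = -70.19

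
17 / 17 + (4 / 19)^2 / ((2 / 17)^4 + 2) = 1.02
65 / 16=4.06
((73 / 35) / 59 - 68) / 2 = -140347 / 4130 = -33.98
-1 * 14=-14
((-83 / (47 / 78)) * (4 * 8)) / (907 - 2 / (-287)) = -59457216 / 12234617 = -4.86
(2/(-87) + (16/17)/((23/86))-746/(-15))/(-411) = -3017848/23301645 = -0.13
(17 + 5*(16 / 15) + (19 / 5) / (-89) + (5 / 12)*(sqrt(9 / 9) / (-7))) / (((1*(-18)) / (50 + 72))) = -50690939 / 336420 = -150.68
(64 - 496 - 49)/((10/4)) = -962/5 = -192.40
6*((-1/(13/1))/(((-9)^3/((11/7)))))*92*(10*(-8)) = -161920/22113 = -7.32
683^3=318611987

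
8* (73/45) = 584/45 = 12.98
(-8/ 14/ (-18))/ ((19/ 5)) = 10/ 1197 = 0.01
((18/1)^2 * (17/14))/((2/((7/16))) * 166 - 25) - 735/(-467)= 10839/5137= 2.11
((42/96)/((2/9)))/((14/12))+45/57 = 753/304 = 2.48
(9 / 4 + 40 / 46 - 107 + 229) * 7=80577 / 92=875.84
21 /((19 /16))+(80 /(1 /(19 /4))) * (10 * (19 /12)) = 343958 /57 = 6034.35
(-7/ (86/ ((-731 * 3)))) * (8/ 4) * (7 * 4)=9996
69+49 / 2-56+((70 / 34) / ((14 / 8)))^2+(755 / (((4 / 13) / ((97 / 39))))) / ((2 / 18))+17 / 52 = 206505237 / 3757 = 54965.46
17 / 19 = 0.89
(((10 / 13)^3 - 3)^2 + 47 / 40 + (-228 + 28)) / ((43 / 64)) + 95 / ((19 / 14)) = -224454450446 / 1037763935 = -216.29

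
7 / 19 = 0.37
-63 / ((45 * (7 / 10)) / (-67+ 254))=-374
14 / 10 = 7 / 5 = 1.40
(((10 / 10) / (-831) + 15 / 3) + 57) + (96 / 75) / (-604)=194485127 / 3137025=62.00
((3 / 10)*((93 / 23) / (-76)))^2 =77841 / 305550400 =0.00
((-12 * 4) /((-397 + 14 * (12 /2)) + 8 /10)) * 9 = 2160 /1561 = 1.38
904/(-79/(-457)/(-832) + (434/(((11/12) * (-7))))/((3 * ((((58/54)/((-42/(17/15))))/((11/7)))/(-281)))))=-169455190528/64387831811107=-0.00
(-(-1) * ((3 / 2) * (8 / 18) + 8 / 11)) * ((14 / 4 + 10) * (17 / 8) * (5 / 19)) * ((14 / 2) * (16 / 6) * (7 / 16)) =287385 / 3344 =85.94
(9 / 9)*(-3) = -3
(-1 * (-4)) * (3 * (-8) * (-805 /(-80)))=-966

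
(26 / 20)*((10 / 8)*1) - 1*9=-59 / 8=-7.38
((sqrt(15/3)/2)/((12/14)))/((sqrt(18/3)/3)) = 7 * sqrt(30)/24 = 1.60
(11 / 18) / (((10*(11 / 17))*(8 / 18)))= 17 / 80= 0.21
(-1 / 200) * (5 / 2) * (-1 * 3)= 3 / 80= 0.04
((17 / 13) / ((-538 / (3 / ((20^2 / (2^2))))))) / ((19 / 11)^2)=-6171 / 252483400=-0.00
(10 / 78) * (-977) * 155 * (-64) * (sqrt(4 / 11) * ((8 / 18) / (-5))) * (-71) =5504965120 * sqrt(11) / 3861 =4728801.81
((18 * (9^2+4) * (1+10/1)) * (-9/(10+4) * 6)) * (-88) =39988080/7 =5712582.86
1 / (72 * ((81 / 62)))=31 / 2916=0.01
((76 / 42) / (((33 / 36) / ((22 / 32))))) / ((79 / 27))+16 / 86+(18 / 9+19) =1029625 / 47558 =21.65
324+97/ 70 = 22777/ 70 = 325.39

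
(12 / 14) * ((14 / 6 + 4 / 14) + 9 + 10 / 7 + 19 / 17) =10114 / 833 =12.14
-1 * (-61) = 61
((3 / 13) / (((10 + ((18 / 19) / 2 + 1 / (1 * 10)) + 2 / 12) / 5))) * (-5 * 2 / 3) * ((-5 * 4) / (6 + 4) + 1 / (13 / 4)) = 0.61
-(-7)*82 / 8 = 287 / 4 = 71.75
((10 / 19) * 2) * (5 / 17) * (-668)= -66800 / 323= -206.81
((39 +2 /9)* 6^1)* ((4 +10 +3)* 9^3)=2916486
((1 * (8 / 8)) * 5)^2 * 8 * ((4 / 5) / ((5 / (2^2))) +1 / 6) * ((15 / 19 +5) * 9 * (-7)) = -58844.21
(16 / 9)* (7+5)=64 / 3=21.33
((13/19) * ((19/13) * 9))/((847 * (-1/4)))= -0.04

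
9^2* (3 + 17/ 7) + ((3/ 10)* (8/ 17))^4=160673668902/ 365404375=439.71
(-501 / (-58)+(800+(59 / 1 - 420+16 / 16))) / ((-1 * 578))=-26021 / 33524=-0.78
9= 9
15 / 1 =15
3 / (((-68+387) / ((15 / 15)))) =3 / 319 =0.01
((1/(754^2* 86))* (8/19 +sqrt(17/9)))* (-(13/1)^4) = -0.00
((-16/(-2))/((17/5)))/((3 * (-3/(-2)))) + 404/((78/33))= 341006/1989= 171.45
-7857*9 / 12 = -23571 / 4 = -5892.75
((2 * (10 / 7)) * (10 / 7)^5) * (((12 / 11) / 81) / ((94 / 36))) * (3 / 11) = 16000000 / 669069863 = 0.02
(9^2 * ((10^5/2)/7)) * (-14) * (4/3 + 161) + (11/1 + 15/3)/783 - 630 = -1029567193274/783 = -1314900629.98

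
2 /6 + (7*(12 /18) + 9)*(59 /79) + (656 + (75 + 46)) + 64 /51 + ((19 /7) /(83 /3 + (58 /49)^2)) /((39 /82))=8652421526551 /10966434375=788.99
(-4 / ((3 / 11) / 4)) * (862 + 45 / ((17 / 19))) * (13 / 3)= -35484592 / 153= -231925.44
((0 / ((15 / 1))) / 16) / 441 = 0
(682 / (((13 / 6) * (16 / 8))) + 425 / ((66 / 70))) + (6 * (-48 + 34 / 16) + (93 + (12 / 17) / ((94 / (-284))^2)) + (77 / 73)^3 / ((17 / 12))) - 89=8627716913455427 / 25068624268116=344.16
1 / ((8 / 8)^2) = 1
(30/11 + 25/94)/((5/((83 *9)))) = 462393/1034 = 447.19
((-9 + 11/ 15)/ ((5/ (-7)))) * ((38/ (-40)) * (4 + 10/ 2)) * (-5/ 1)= 12369/ 25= 494.76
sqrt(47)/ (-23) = -sqrt(47)/ 23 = -0.30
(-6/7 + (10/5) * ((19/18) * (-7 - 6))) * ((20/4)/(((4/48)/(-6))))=71320/7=10188.57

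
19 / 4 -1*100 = -381 / 4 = -95.25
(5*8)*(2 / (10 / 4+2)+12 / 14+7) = 20920 / 63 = 332.06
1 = 1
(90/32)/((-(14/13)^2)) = -7605/3136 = -2.43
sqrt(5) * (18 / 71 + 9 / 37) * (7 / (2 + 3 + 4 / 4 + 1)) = 1305 * sqrt(5) / 2627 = 1.11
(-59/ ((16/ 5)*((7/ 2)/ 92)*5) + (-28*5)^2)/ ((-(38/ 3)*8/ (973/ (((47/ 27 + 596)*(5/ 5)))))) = -3074191137/ 9812512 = -313.29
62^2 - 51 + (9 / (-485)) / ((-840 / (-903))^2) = 2943351359 / 776000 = 3792.98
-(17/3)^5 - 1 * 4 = -1420829/243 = -5847.03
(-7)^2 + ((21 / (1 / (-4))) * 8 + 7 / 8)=-4977 / 8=-622.12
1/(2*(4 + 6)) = 1/20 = 0.05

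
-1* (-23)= 23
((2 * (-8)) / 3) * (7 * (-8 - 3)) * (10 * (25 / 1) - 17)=95685.33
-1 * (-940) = 940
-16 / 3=-5.33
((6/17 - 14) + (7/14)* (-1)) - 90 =-3541/34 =-104.15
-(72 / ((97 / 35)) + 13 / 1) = -3781 / 97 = -38.98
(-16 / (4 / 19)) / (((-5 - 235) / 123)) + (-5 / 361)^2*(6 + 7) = 101526559 / 2606420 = 38.95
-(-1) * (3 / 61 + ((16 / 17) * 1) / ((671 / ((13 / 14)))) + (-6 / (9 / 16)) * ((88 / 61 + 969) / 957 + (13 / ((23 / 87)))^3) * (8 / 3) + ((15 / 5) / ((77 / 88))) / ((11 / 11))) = -2572881423044732545 / 760702339089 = -3382244.66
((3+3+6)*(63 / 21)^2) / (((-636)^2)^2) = 1 / 1514972352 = 0.00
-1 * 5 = -5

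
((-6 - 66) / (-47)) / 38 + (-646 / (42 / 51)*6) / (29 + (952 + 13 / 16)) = -4.75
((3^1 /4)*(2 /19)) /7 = 3 /266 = 0.01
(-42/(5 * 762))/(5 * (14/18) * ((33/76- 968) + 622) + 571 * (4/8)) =0.00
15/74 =0.20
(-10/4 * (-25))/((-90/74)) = -925/18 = -51.39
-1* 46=-46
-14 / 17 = -0.82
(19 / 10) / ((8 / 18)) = 171 / 40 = 4.28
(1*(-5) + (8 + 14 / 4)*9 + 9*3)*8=1004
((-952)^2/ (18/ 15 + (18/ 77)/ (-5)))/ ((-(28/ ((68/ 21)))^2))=-73498480/ 6993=-10510.29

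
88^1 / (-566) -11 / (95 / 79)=-9.30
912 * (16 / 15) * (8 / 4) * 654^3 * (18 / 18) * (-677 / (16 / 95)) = -2187656311769856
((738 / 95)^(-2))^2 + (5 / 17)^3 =37479802762625 / 1457378007133968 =0.03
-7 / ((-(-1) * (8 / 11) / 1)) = -9.62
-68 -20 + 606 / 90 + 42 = -589 / 15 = -39.27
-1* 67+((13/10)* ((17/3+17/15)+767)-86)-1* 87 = 38297/50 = 765.94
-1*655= -655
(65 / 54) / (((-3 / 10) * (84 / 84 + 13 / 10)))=-3250 / 1863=-1.74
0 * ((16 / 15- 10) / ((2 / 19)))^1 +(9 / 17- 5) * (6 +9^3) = -55860 / 17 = -3285.88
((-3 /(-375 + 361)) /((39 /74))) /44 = 37 /4004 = 0.01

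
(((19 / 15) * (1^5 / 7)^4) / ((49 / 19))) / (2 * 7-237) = -361 / 393535905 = -0.00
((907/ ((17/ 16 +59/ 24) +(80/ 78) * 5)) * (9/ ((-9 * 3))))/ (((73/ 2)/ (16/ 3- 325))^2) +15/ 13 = -1288327275931/ 480713103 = -2680.03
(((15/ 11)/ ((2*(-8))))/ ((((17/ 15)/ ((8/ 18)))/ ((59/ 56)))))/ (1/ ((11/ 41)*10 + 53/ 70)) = -2912535/ 24043712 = -0.12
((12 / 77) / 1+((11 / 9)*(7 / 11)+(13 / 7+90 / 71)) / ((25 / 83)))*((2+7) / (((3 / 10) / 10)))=64516112 / 16401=3933.67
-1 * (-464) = 464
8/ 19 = 0.42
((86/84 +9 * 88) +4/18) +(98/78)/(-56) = 793.22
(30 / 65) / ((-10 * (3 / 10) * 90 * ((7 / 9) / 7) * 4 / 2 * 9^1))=-1 / 1170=-0.00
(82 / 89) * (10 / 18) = 410 / 801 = 0.51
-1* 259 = -259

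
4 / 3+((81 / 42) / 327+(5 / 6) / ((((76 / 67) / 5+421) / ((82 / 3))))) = 2700252673 / 1938018474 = 1.39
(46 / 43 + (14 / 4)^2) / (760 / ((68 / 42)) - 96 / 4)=38947 / 1302384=0.03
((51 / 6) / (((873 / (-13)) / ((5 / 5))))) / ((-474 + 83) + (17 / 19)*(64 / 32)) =247 / 759510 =0.00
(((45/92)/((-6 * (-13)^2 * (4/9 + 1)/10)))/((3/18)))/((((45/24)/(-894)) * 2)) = 241380/50531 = 4.78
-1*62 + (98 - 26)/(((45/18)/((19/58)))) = -7622/145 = -52.57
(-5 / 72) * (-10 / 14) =25 / 504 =0.05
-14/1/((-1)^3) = 14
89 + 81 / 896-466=-337711 / 896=-376.91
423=423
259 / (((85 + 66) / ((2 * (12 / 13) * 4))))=24864 / 1963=12.67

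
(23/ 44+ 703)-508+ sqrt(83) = sqrt(83)+ 8603/ 44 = 204.63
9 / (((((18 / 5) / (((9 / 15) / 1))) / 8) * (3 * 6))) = 2 / 3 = 0.67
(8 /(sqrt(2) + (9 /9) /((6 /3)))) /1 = -16 /7 + 32 * sqrt(2) /7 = 4.18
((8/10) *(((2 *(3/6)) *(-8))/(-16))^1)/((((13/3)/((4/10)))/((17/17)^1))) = 12/325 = 0.04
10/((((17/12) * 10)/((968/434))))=5808/3689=1.57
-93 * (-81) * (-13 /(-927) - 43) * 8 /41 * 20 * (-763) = 964174021.80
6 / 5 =1.20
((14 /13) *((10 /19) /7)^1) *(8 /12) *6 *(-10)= -800 /247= -3.24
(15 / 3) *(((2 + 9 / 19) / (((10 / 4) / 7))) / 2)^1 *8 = 2632 / 19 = 138.53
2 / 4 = 1 / 2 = 0.50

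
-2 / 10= -1 / 5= -0.20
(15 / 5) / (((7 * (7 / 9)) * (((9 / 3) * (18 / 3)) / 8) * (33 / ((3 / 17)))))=0.00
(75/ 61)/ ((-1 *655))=-15/ 7991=-0.00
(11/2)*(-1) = -11/2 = -5.50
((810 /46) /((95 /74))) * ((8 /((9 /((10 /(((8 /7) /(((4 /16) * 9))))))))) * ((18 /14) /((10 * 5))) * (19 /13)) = 26973 /2990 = 9.02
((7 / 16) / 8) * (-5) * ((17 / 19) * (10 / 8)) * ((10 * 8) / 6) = -14875 / 3648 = -4.08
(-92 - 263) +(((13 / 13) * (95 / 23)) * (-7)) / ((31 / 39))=-279050 / 713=-391.37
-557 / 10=-55.70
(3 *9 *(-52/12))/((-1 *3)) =39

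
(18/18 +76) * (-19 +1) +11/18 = -24937/18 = -1385.39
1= 1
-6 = -6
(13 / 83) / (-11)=-13 / 913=-0.01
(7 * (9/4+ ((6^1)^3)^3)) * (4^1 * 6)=1693053306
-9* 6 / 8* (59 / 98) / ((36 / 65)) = -11505 / 1568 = -7.34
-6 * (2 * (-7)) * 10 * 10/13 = 8400/13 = 646.15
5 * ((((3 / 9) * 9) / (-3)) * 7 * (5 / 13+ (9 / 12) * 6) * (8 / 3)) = -17780 / 39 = -455.90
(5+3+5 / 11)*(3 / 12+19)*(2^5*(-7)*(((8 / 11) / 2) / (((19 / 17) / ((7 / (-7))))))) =2479008 / 209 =11861.28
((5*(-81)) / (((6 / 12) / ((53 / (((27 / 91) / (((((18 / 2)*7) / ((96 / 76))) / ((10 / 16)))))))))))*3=-34638786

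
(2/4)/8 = 1/16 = 0.06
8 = 8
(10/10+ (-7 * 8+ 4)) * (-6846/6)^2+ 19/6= -398375567/6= -66395927.83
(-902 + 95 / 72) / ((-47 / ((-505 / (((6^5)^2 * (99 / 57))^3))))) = -224623641955 / 26884978004965518006744942379008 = -0.00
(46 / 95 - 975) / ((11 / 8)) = -740632 / 1045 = -708.74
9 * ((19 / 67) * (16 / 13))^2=831744 / 758641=1.10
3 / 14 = 0.21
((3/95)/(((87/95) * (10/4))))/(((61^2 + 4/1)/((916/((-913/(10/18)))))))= -1832/887641425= -0.00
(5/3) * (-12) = -20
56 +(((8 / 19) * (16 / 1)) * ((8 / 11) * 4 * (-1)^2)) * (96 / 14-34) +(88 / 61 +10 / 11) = -2224482 / 4697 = -473.60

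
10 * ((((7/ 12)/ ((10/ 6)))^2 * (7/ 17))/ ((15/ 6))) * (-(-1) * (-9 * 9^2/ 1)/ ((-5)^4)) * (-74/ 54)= 342657/ 1062500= 0.32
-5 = -5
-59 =-59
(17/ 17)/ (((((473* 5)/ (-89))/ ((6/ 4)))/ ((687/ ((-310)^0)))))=-183429/ 4730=-38.78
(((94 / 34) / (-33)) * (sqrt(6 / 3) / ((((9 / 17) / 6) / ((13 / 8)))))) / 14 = -611 * sqrt(2) / 5544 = -0.16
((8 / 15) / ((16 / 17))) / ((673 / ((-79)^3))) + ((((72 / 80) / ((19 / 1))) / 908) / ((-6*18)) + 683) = 373202647183 / 1393271520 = 267.86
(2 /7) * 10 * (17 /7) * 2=680 /49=13.88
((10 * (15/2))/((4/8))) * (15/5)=450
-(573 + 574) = -1147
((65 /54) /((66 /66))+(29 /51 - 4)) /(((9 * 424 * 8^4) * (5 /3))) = -409 /4782882816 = -0.00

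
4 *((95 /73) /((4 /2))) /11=190 /803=0.24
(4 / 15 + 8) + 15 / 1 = 349 / 15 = 23.27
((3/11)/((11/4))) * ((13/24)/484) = 0.00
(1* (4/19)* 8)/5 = 32/95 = 0.34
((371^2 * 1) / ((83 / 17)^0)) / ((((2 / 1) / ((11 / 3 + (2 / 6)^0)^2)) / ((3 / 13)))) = 13488818 / 39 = 345867.13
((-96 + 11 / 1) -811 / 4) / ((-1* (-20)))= -1151 / 80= -14.39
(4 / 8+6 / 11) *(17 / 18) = 391 / 396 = 0.99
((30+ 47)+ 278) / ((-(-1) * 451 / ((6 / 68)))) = 1065 / 15334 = 0.07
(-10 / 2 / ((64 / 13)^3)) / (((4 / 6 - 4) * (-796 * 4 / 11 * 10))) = -72501 / 16693329920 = -0.00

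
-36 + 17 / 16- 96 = -2095 / 16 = -130.94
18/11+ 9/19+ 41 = 9010/209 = 43.11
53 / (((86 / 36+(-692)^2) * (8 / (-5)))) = -477 / 6895676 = -0.00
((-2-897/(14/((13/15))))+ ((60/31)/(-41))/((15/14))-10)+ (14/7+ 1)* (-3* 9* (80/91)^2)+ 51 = -8333158461/105251510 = -79.17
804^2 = 646416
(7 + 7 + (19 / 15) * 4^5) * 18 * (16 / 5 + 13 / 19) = 43540524 / 475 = 91664.26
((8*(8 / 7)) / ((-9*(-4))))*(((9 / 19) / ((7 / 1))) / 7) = 16 / 6517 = 0.00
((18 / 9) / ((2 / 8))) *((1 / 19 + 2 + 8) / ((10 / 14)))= 10696 / 95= 112.59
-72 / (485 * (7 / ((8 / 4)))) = -144 / 3395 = -0.04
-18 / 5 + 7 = 17 / 5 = 3.40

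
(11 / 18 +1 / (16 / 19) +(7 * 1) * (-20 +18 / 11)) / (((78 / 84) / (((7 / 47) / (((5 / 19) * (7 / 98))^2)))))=-174017005687 / 3024450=-57536.74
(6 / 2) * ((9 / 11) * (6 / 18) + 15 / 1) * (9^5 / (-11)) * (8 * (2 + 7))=-2142770112 / 121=-17708843.90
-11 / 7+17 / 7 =6 / 7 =0.86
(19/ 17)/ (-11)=-19/ 187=-0.10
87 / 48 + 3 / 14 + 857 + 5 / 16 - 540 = 319.34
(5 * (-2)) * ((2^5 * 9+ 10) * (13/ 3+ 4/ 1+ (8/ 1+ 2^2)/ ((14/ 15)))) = -1326100/ 21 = -63147.62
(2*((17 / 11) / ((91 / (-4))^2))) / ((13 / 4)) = 2176 / 1184183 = 0.00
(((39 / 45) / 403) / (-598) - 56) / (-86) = 15571921 / 23914020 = 0.65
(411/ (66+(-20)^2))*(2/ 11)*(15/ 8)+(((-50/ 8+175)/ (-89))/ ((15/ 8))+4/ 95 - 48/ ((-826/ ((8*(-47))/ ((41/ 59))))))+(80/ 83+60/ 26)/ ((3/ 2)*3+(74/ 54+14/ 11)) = -7210128041505227999/ 227786812965191480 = -31.65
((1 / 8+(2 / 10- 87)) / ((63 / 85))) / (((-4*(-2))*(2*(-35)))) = 58939 / 282240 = 0.21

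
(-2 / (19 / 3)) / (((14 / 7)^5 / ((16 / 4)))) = -3 / 76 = -0.04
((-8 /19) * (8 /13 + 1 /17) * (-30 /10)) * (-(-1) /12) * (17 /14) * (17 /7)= 2533 /12103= 0.21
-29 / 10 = -2.90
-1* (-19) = 19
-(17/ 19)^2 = -289/ 361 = -0.80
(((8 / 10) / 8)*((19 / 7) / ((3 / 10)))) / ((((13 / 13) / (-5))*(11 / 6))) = -190 / 77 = -2.47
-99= -99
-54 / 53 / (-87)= 18 / 1537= 0.01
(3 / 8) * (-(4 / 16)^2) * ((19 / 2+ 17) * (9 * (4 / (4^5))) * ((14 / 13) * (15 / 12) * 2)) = -50085 / 851968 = -0.06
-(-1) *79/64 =79/64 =1.23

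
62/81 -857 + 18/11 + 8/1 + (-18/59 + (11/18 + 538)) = -32413223/105138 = -308.29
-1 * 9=-9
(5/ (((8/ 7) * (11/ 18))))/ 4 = 315/ 176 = 1.79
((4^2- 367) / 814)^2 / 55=123201 / 36442780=0.00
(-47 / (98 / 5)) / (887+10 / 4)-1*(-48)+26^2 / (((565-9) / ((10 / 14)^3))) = 4108587104 / 84817383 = 48.44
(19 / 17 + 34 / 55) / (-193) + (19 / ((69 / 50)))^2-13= 151684009082 / 859146255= 176.55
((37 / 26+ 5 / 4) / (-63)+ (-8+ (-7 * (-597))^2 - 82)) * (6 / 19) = 57211903337 / 10374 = 5514931.88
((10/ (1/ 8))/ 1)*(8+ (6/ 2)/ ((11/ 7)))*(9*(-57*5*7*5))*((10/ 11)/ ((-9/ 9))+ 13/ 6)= -10829259000/ 121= -89498008.26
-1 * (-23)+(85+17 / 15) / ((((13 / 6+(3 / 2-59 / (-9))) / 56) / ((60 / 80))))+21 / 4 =175787 / 460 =382.15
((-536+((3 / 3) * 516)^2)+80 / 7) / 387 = 206680 / 301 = 686.64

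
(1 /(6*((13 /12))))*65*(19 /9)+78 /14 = 1681 /63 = 26.68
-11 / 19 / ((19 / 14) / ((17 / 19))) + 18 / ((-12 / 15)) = -313891 / 13718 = -22.88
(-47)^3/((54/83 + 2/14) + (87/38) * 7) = -48770302/7901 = -6172.67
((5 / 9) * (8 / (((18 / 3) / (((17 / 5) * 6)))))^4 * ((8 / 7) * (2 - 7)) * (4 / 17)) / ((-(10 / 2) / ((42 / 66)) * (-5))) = -643956736 / 61875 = -10407.38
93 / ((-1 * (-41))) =93 / 41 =2.27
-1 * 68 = -68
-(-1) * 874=874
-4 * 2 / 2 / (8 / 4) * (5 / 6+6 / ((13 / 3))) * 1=-173 / 39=-4.44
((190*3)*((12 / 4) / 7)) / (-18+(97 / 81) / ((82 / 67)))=-11357820 / 791399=-14.35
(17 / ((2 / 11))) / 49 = 187 / 98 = 1.91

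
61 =61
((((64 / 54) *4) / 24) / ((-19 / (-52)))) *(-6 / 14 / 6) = -416 / 10773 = -0.04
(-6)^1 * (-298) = 1788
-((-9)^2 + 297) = -378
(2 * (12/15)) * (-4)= -32/5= -6.40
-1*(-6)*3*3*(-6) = -324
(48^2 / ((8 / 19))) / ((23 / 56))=306432 / 23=13323.13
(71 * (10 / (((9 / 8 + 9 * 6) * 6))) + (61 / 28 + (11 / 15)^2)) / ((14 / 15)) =643373 / 123480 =5.21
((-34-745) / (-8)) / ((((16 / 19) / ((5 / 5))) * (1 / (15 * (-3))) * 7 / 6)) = -1998135 / 448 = -4460.12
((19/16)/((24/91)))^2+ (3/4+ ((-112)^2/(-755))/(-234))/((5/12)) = 160965468211/7236403200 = 22.24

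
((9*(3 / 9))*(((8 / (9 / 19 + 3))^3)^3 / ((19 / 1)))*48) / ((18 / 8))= 284936905588473856 / 46411484401953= 6139.36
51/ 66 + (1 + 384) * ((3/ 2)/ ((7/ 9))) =8176/ 11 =743.27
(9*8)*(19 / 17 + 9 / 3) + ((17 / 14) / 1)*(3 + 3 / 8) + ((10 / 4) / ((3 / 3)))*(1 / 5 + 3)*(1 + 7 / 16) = 594179 / 1904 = 312.07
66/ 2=33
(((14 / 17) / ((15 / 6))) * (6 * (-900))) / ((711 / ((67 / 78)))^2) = -1256920 / 484120611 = -0.00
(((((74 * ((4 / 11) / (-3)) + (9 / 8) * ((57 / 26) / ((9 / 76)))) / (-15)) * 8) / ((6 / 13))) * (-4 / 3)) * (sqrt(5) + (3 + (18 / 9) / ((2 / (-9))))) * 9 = -162776 / 165 + 81388 * sqrt(5) / 495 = -618.87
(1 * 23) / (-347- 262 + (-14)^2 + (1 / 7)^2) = -1127 / 20236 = -0.06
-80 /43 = -1.86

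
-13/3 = -4.33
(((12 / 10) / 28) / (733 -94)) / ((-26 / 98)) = -7 / 27690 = -0.00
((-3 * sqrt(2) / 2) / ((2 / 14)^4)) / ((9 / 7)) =-16807 * sqrt(2) / 6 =-3961.45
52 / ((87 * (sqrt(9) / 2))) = 104 / 261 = 0.40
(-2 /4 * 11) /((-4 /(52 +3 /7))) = 72.09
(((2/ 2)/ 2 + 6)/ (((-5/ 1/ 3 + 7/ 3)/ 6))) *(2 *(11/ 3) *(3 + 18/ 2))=5148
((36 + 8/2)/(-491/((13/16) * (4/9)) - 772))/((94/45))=-2925/325616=-0.01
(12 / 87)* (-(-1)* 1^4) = 4 / 29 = 0.14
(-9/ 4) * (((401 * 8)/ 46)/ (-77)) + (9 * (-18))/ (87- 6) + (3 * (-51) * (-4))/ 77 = 14143/ 1771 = 7.99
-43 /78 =-0.55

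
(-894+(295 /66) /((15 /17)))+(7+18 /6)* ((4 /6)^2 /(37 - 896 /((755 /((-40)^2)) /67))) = -3380191902757 /3802521294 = -888.93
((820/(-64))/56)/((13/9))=-0.16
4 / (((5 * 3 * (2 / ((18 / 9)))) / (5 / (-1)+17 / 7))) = -0.69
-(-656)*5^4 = 410000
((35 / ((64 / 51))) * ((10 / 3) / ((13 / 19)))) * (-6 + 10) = 56525 / 104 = 543.51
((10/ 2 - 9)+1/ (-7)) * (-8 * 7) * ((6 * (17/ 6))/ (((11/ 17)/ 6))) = 36571.64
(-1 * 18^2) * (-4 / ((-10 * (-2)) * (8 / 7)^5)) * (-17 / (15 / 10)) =-7714413 / 20480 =-376.68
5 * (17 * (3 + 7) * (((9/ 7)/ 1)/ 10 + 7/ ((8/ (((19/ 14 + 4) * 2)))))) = 226185/ 28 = 8078.04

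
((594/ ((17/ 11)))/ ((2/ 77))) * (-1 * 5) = -1257795/ 17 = -73987.94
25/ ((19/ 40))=1000/ 19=52.63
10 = 10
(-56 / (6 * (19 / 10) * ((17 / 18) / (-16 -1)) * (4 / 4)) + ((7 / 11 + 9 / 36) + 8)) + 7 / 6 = 246973 / 2508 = 98.47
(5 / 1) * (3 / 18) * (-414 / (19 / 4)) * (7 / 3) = -3220 / 19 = -169.47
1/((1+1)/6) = 3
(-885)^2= 783225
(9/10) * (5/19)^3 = 0.02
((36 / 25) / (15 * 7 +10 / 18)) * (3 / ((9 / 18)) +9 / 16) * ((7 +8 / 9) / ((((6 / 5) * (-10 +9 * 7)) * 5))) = 4473 / 2014000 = 0.00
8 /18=4 /9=0.44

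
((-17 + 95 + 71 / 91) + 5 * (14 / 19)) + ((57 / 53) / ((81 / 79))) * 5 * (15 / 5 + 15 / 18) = 1522651801 / 14845194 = 102.57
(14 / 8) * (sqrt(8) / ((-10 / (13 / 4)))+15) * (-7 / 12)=-245 / 16+637 * sqrt(2) / 960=-14.37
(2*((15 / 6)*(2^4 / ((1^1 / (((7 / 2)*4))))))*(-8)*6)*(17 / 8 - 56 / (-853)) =-100457280 / 853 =-117769.38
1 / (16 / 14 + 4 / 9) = 63 / 100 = 0.63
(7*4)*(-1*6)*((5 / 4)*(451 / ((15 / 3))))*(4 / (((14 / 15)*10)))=-8118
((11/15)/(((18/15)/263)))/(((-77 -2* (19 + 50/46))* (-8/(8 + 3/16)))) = 792419/564480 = 1.40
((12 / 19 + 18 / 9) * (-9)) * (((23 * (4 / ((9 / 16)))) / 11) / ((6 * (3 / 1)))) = -19.56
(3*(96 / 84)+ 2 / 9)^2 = 52900 / 3969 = 13.33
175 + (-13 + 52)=214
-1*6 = -6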